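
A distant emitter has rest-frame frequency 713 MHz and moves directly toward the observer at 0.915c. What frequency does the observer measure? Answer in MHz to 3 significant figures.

f_obs ≈ 3380 MHz

Relativistic Doppler: f_obs = f_src √((1+β)/(1−β))
= 713 × √(1.9150/0.085000) = 713 × 4.7465 = 3380 MHz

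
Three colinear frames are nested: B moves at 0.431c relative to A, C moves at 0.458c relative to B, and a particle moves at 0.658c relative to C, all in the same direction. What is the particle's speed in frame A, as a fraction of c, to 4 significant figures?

u ≈ 0.9408c

Compose boost 2: (0.458 + 0.431)/(1 + 0.458×0.431) = 0.8890/1.19740 = 0.742443
Compose boost 3: (0.658 + 0.742443)/(1 + 0.658×0.742443) = 1.40044/1.48853 = 0.9408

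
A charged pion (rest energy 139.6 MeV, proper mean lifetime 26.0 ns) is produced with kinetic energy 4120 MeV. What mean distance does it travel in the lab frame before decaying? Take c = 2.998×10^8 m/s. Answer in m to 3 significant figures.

γ = 1 + K/(m₀c²) = 1 + 4120/139.6 = 30.513
β = √(1 − 1/γ²) = 0.99946
Dilated lifetime: γτ₀ = 30.513 × 26.0 ns = 793.34 ns
d = βc·γτ₀ = 0.99946 × (2.998×10^8 m/s) × 7.9334×10^-7 s = 238 m

d ≈ 238 m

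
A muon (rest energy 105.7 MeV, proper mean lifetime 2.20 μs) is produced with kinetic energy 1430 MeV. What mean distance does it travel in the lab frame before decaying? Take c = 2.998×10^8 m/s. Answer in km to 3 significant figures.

γ = 1 + K/(m₀c²) = 1 + 1430/105.7 = 14.529
β = √(1 − 1/γ²) = 0.99763
Dilated lifetime: γτ₀ = 14.529 × 2.20 μs = 31.963 μs
d = βc·γτ₀ = 0.99763 × (2.998×10^8 m/s) × 3.1963×10^-5 s = 9.56 km

d ≈ 9.56 km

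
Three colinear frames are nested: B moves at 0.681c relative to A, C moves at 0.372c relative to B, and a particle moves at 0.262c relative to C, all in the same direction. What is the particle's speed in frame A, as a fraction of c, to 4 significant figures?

Compose boost 2: (0.372 + 0.681)/(1 + 0.372×0.681) = 1.053/1.25333 = 0.840160
Compose boost 3: (0.262 + 0.840160)/(1 + 0.262×0.840160) = 1.10216/1.22012 = 0.9033

u ≈ 0.9033c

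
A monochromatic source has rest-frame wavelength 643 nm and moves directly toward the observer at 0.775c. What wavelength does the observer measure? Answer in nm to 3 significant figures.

Relativistic Doppler: λ_obs = λ_src √((1−β)/(1+β))
= 643 × √(0.22500/1.7750) = 643 × 0.35603 = 229 nm

λ_obs ≈ 229 nm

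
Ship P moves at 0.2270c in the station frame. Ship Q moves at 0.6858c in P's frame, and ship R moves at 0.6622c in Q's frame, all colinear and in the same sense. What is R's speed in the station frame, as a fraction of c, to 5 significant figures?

Compose boost 2: (0.6858 + 0.2270)/(1 + 0.6858×0.2270) = 0.91280/1.155677 = 0.7898403
Compose boost 3: (0.6622 + 0.7898403)/(1 + 0.6622×0.7898403) = 1.452040/1.523032 = 0.95339

u ≈ 0.95339c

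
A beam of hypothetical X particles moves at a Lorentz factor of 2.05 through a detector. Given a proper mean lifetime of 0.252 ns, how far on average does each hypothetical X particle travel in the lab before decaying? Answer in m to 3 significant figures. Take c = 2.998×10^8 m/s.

β = √(1 − 1/γ²) = √(1 − 1/2.05²) = 0.87295
Dilated lifetime: Δt = γτ₀ = 2.05 × 0.252 ns = 0.51660 ns
d = vΔt = 0.87295c × 0.51660 ns = 2.6171×10^8 m/s × 5.1660×10^-10 s = 0.135 m

d ≈ 0.135 m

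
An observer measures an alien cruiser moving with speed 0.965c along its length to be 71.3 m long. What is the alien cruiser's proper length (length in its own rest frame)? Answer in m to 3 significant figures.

γ = 1/√(1 − 0.965²) = 3.8132
L₀ = γL = 3.8132 × 71.3 = 272 m

L₀ ≈ 272 m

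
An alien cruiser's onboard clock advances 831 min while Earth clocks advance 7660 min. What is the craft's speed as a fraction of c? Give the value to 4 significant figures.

β ≈ 0.9941

γ = Δt/τ₀ = 7660/831 = 9.21781
β = √(1 − 1/γ²) = √(1 − 1/9.21781²) = 0.9941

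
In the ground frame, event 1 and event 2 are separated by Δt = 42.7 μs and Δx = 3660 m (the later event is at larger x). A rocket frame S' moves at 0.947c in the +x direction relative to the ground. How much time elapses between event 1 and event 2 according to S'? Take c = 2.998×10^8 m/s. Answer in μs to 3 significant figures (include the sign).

Δt' ≈ 96.9 μs

γ = 1/√(1 − 0.947²) = 3.1130
Δt' = γ(Δt − vΔx/c²) = 3.1130 × (42.7 μs − 0.947×3660 m / (2.998×10^8 m/s))
= 3.1130 × (31.139 μs) = 96.9 μs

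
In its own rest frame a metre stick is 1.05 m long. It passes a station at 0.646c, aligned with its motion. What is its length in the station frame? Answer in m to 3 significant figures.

γ = 1/√(1 − 0.646²) = 1.3100
Length contraction: L = L₀/γ = 1.05/1.3100 = 0.802 m

L ≈ 0.802 m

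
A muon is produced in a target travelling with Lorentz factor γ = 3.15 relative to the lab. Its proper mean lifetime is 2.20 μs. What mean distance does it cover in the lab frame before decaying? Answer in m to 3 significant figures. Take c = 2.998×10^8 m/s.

β = √(1 − 1/γ²) = √(1 − 1/3.15²) = 0.94827
Dilated lifetime: Δt = γτ₀ = 3.15 × 2.20 μs = 6.9300 μs
d = vΔt = 0.94827c × 6.9300 μs = 2.8429×10^8 m/s × 6.9300×10^-6 s = 1970 m

d ≈ 1970 m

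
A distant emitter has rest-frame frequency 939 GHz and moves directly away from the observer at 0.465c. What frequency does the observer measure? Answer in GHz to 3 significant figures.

Relativistic Doppler: f_obs = f_src √((1−β)/(1+β))
= 939 × √(0.53500/1.4650) = 939 × 0.60431 = 567 GHz

f_obs ≈ 567 GHz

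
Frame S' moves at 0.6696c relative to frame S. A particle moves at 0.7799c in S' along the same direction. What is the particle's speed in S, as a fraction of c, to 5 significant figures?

u ≈ 0.95223c

Relativistic velocity addition: u = (u' + v)/(1 + u'v/c²)
= (0.7799 + 0.6696)/(1 + 0.7799×0.6696) = 1.4495/1.522221 = 0.95223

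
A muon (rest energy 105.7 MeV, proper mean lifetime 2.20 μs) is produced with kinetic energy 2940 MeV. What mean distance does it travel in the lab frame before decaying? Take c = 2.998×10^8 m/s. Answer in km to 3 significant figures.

d ≈ 19.0 km

γ = 1 + K/(m₀c²) = 1 + 2940/105.7 = 28.815
β = √(1 − 1/γ²) = 0.99940
Dilated lifetime: γτ₀ = 28.815 × 2.20 μs = 63.392 μs
d = βc·γτ₀ = 0.99940 × (2.998×10^8 m/s) × 6.3392×10^-5 s = 19.0 km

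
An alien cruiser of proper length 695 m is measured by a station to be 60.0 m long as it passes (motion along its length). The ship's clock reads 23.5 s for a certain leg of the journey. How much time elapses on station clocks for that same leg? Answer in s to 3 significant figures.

Length contraction ⇒ γ = L₀/L = 695/60.0 = 11.583
Time dilation: Δt = γτ₀ = 11.583 × 23.5 s = 272 s

Δt ≈ 272 s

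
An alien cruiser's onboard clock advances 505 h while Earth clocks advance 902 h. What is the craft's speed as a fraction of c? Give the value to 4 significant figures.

β ≈ 0.8286

γ = Δt/τ₀ = 902/505 = 1.78614
β = √(1 − 1/γ²) = √(1 − 1/1.78614²) = 0.8286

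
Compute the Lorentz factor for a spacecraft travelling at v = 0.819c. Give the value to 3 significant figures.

γ = 1/√(1 − β²) = 1/√(1 − 0.819²) = 1/√(0.32924) = 1.74

γ ≈ 1.74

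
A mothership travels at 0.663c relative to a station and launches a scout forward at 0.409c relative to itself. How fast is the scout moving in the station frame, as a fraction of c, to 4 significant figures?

u ≈ 0.8433c

Compose boost 2: (0.409 + 0.663)/(1 + 0.409×0.663) = 1.072/1.27117 = 0.8433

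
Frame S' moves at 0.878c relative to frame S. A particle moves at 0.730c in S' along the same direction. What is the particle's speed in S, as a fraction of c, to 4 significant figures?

u ≈ 0.9799c

Relativistic velocity addition: u = (u' + v)/(1 + u'v/c²)
= (0.730 + 0.878)/(1 + 0.730×0.878) = 1.608/1.64094 = 0.9799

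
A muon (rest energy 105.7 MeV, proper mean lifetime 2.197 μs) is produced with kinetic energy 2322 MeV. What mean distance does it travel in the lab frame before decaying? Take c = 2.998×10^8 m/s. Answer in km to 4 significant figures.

γ = 1 + K/(m₀c²) = 1 + 2322/105.7 = 22.9678
β = √(1 − 1/γ²) = 0.999052
Dilated lifetime: γτ₀ = 22.9678 × 2.197 μs = 50.4603 μs
d = βc·γτ₀ = 0.999052 × (2.998×10^8 m/s) × 5.04603×10^-5 s = 15.11 km

d ≈ 15.11 km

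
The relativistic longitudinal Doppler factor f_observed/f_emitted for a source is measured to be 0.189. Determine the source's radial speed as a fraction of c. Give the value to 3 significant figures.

f_obs/f_src = √((1−β)/(1+β)) = 0.189  ⇒  (1−β)/(1+β) = 0.035721
β = |1 − D²|/(1 + D²) = |1 − 0.035721|/(1 + 0.035721) = 0.931

β ≈ 0.931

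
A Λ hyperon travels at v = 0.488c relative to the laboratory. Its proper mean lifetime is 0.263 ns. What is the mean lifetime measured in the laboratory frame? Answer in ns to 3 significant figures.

Δt ≈ 0.301 ns

γ = 1/√(1 − 0.488²) = 1.1457
Time dilation: Δt = γτ₀ = 1.1457 × 0.263 ns = 0.301 ns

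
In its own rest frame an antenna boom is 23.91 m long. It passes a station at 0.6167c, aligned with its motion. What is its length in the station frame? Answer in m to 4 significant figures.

L ≈ 18.82 m

γ = 1/√(1 − 0.6167²) = 1.27033
Length contraction: L = L₀/γ = 23.91/1.27033 = 18.82 m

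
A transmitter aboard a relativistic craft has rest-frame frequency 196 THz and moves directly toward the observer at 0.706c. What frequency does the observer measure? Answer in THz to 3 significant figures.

f_obs ≈ 472 THz

Relativistic Doppler: f_obs = f_src √((1+β)/(1−β))
= 196 × √(1.7060/0.29400) = 196 × 2.4089 = 472 THz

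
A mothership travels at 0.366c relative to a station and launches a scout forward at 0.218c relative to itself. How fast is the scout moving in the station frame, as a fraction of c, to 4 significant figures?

u ≈ 0.5408c

Compose boost 2: (0.218 + 0.366)/(1 + 0.218×0.366) = 0.5840/1.07979 = 0.5408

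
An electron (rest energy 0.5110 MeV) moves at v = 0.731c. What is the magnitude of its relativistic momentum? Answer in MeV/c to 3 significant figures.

p ≈ 0.547 MeV/c

γ = 1/√(1 − 0.731²) = 1.4655
p = γβm₀c = 1.4655 × 0.731 × 0.5110 MeV/c = 0.547 MeV/c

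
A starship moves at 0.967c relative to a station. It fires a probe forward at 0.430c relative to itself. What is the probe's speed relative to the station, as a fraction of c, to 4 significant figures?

u ≈ 0.9867c

Relativistic velocity addition: u = (u' + v)/(1 + u'v/c²)
= (0.430 + 0.967)/(1 + 0.430×0.967) = 1.397/1.41581 = 0.9867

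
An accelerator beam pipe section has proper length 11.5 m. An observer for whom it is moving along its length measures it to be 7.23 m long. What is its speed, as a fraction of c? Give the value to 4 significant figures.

β ≈ 0.7777

γ = L₀/L = 11.5/7.23 = 1.59059
β = √(1 − 1/γ²) = 0.7777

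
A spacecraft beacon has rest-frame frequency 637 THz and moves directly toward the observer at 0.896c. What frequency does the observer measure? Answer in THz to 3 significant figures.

f_obs ≈ 2720 THz

Relativistic Doppler: f_obs = f_src √((1+β)/(1−β))
= 637 × √(1.8960/0.10400) = 637 × 4.2698 = 2720 THz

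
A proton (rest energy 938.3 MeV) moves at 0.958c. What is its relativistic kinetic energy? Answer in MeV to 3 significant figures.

K ≈ 2330 MeV

γ = 1/√(1 − 0.958²) = 3.4871
K = (γ − 1)m₀c² = (3.4871 − 1) × 938.3 MeV = 2.4871 × 938.3 MeV = 2330 MeV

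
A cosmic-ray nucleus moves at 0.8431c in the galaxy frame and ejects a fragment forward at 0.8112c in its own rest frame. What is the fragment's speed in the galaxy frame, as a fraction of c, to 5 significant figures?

Compose boost 2: (0.8112 + 0.8431)/(1 + 0.8112×0.8431) = 1.6543/1.683923 = 0.98241

u ≈ 0.98241c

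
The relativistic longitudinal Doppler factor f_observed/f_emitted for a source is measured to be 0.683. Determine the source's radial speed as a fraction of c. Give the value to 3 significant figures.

f_obs/f_src = √((1−β)/(1+β)) = 0.683  ⇒  (1−β)/(1+β) = 0.46649
β = |1 − D²|/(1 + D²) = |1 − 0.46649|/(1 + 0.46649) = 0.364

β ≈ 0.364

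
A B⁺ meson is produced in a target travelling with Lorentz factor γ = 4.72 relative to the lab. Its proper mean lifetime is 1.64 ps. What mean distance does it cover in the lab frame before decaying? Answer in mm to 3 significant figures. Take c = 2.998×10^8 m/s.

d ≈ 2.27 mm

β = √(1 − 1/γ²) = √(1 − 1/4.72²) = 0.97730
Dilated lifetime: Δt = γτ₀ = 4.72 × 1.64 ps = 7.7408 ps
d = vΔt = 0.97730c × 7.7408 ps = 2.9299×10^8 m/s × 7.7408×10^-12 s = 2.27 mm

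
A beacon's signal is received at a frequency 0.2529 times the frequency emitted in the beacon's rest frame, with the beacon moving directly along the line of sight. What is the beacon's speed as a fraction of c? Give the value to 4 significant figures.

β ≈ 0.8798

f_obs/f_src = √((1−β)/(1+β)) = 0.2529  ⇒  (1−β)/(1+β) = 0.0639584
β = |1 − D²|/(1 + D²) = |1 − 0.0639584|/(1 + 0.0639584) = 0.8798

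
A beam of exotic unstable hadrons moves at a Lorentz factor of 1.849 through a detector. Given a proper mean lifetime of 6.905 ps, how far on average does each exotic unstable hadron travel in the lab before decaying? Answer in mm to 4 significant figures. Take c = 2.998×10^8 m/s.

d ≈ 3.220 mm

β = √(1 − 1/γ²) = √(1 − 1/1.849²) = 0.841130
Dilated lifetime: Δt = γτ₀ = 1.849 × 6.905 ps = 12.7673 ps
d = vΔt = 0.841130c × 12.7673 ps = 2.52171×10^8 m/s × 1.27673×10^-11 s = 3.220 mm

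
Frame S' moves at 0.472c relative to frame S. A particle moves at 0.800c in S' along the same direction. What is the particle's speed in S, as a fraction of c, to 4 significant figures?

Relativistic velocity addition: u = (u' + v)/(1 + u'v/c²)
= (0.800 + 0.472)/(1 + 0.800×0.472) = 1.272/1.37760 = 0.9233

u ≈ 0.9233c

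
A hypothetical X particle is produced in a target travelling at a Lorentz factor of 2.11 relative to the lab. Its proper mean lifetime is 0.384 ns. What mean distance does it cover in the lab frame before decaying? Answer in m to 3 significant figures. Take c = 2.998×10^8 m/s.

d ≈ 0.214 m

β = √(1 − 1/γ²) = √(1 − 1/2.11²) = 0.88056
Dilated lifetime: Δt = γτ₀ = 2.11 × 0.384 ns = 0.81024 ns
d = vΔt = 0.88056c × 0.81024 ns = 2.6399×10^8 m/s × 8.1024×10^-10 s = 0.214 m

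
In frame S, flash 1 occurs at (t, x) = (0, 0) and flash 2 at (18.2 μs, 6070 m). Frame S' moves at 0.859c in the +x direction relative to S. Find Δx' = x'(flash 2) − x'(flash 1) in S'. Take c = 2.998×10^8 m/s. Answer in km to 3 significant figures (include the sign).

Δx' ≈ 2.70 km

γ = 1/√(1 − 0.859²) = 1.9532
Δx' = γ(Δx − vΔt) = 1.9532 × (6070 m − 0.859×(2.998×10^8 m/s)×18.2×10^-6 s)
= 1.9532 × (1383.0 m) = 2.70 km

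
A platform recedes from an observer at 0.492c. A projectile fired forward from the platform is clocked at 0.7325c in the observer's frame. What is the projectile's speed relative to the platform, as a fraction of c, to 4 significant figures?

Inverse velocity addition: u' = (u − v)/(1 − uv/c²)
= (0.7325 − 0.492)/(1 − 0.7325×0.492) = 0.2405/0.639610 = 0.3760

u' ≈ 0.3760c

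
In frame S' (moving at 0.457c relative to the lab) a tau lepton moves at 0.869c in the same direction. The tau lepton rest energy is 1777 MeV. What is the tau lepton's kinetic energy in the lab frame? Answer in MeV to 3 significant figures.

u_lab = (0.869 + 0.457)/(1 + 0.869×0.457) = 0.949086
γ = 1/√(1 − 0.949086²) = 3.1744
K = (γ − 1)m₀c² = (3.1744 − 1) × 1777 = 2.1744 × 1777 = 3860 MeV

K ≈ 3860 MeV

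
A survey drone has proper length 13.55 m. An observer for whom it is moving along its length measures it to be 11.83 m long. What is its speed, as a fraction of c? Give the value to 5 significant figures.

γ = L₀/L = 13.55/11.83 = 1.145393
β = √(1 − 1/γ²) = 0.48761

β ≈ 0.48761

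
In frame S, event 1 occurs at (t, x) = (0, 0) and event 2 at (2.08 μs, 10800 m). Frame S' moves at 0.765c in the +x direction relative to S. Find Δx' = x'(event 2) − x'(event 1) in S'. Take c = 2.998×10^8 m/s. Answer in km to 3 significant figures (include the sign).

Δx' ≈ 16.0 km

γ = 1/√(1 − 0.765²) = 1.5527
Δx' = γ(Δx − vΔt) = 1.5527 × (10800 m − 0.765×(2.998×10^8 m/s)×2.08×10^-6 s)
= 1.5527 × (10323 m) = 16.0 km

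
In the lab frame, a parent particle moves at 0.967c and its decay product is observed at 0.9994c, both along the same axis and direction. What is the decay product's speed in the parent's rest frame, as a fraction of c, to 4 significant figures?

Inverse velocity addition: u' = (u − v)/(1 − uv/c²)
= (0.9994 − 0.967)/(1 − 0.9994×0.967) = 0.03240/0.0335802 = 0.9649

u' ≈ 0.9649c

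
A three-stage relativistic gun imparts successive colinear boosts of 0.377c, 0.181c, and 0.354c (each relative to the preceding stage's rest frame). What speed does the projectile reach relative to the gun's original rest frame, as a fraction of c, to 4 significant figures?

u ≈ 0.7396c

Compose boost 2: (0.181 + 0.377)/(1 + 0.181×0.377) = 0.5580/1.06824 = 0.522356
Compose boost 3: (0.354 + 0.522356)/(1 + 0.354×0.522356) = 0.876356/1.18491 = 0.7396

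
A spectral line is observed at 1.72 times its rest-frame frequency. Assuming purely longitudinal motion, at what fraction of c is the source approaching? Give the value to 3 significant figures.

f_obs/f_src = √((1+β)/(1−β)) = 1.72  ⇒  (1+β)/(1−β) = 2.9584
β = |1 − D²|/(1 + D²) = |1 − 2.9584|/(1 + 2.9584) = 0.495

β ≈ 0.495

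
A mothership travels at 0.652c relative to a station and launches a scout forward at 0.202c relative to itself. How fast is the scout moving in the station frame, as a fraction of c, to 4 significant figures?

Compose boost 2: (0.202 + 0.652)/(1 + 0.202×0.652) = 0.8540/1.13170 = 0.7546

u ≈ 0.7546c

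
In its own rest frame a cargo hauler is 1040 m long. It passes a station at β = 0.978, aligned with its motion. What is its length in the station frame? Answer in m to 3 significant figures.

L ≈ 217 m

γ = 1/√(1 − 0.978²) = 4.7938
Length contraction: L = L₀/γ = 1040/4.7938 = 217 m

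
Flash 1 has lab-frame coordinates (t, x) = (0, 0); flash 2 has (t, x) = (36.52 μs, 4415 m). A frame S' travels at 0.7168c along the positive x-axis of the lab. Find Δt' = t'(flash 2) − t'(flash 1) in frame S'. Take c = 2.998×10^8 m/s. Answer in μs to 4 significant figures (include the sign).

Δt' ≈ 37.24 μs

γ = 1/√(1 − 0.7168²) = 1.43415
Δt' = γ(Δt − vΔx/c²) = 1.43415 × (36.52 μs − 0.7168×4415 m / (2.998×10^8 m/s))
= 1.43415 × (25.9641 μs) = 37.24 μs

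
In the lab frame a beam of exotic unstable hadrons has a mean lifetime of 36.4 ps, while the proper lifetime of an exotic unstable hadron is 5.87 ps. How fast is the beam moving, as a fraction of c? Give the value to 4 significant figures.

β ≈ 0.9869

γ = Δt/τ₀ = 36.4/5.87 = 6.20102
β = √(1 − 1/γ²) = √(1 − 1/6.20102²) = 0.9869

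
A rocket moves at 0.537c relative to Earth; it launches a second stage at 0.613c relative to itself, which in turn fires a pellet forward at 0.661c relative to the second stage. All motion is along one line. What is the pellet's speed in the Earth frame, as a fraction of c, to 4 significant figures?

u ≈ 0.9709c

Compose boost 2: (0.613 + 0.537)/(1 + 0.613×0.537) = 1.150/1.32918 = 0.865194
Compose boost 3: (0.661 + 0.865194)/(1 + 0.661×0.865194) = 1.52619/1.57189 = 0.9709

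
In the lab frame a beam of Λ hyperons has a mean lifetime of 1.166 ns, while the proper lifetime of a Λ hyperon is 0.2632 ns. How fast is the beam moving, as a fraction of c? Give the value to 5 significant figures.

γ = Δt/τ₀ = 1.166/0.2632 = 4.430091
β = √(1 − 1/γ²) = √(1 − 1/4.430091²) = 0.97419

β ≈ 0.97419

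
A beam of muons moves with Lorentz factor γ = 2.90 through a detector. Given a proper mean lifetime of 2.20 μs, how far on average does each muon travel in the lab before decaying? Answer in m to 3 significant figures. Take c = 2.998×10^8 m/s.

β = √(1 − 1/γ²) = √(1 − 1/2.90²) = 0.93867
Dilated lifetime: Δt = γτ₀ = 2.90 × 2.20 μs = 6.3800 μs
d = vΔt = 0.93867c × 6.3800 μs = 2.8141×10^8 m/s × 6.3800×10^-6 s = 1800 m

d ≈ 1800 m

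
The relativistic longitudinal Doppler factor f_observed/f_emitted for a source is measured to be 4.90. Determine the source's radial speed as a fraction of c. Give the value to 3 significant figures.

f_obs/f_src = √((1+β)/(1−β)) = 4.90  ⇒  (1+β)/(1−β) = 24.010
β = |1 − D²|/(1 + D²) = |1 − 24.010|/(1 + 24.010) = 0.920

β ≈ 0.920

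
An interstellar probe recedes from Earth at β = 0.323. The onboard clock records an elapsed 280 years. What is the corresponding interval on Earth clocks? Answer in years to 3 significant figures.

Δt ≈ 296 years

γ = 1/√(1 − 0.323²) = 1.0566
Time dilation: Δt = γτ₀ = 1.0566 × 280 years = 296 years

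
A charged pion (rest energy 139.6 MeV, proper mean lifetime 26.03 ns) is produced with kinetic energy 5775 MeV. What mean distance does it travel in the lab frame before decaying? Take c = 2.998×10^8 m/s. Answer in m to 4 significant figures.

γ = 1 + K/(m₀c²) = 1 + 5775/139.6 = 42.3682
β = √(1 − 1/γ²) = 0.999721
Dilated lifetime: γτ₀ = 42.3682 × 26.03 ns = 1102.84 ns
d = βc·γτ₀ = 0.999721 × (2.998×10^8 m/s) × 1.10284×10^-6 s = 330.5 m

d ≈ 330.5 m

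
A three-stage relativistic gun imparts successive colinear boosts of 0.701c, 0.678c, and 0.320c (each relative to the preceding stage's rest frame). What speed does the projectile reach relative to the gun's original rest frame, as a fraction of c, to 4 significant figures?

u ≈ 0.9658c

Compose boost 2: (0.678 + 0.701)/(1 + 0.678×0.701) = 1.379/1.47528 = 0.934739
Compose boost 3: (0.320 + 0.934739)/(1 + 0.320×0.934739) = 1.25474/1.29912 = 0.9658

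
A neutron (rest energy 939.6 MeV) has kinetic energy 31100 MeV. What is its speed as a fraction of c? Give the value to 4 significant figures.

β ≈ 0.9996

γ = 1 + K/(m₀c²) = 1 + 31100/939.6 = 34.0992
β = √(1 − 1/γ²) = 0.9996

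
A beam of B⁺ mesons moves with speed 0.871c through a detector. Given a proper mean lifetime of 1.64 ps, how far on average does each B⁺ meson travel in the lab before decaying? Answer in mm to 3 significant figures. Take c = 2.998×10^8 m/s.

d ≈ 0.872 mm

γ = 1/√(1 − 0.871²) = 2.0355
Dilated lifetime: Δt = γτ₀ = 2.0355 × 1.64 ps = 3.3382 ps
d = vΔt = 0.871c × 3.3382 ps = 2.6113×10^8 m/s × 3.3382×10^-12 s = 0.872 mm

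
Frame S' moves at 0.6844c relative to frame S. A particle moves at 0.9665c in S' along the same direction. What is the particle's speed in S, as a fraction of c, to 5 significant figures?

Relativistic velocity addition: u = (u' + v)/(1 + u'v/c²)
= (0.9665 + 0.6844)/(1 + 0.9665×0.6844) = 1.6509/1.661473 = 0.99364

u ≈ 0.99364c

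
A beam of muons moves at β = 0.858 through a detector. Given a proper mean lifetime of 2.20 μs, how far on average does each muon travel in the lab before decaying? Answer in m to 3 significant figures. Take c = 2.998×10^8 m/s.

γ = 1/√(1 − 0.858²) = 1.9469
Dilated lifetime: Δt = γτ₀ = 1.9469 × 2.20 μs = 4.2831 μs
d = vΔt = 0.858c × 4.2831 μs = 2.5723×10^8 m/s × 4.2831×10^-6 s = 1100 m

d ≈ 1100 m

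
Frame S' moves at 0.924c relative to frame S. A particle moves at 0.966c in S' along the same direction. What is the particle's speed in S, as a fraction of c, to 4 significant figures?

u ≈ 0.9986c

Relativistic velocity addition: u = (u' + v)/(1 + u'v/c²)
= (0.966 + 0.924)/(1 + 0.966×0.924) = 1.890/1.89258 = 0.9986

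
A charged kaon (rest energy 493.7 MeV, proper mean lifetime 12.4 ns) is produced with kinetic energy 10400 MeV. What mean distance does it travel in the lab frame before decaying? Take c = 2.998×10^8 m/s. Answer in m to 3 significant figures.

γ = 1 + K/(m₀c²) = 1 + 10400/493.7 = 22.065
β = √(1 − 1/γ²) = 0.99897
Dilated lifetime: γτ₀ = 22.065 × 12.4 ns = 273.61 ns
d = βc·γτ₀ = 0.99897 × (2.998×10^8 m/s) × 2.7361×10^-7 s = 81.9 m

d ≈ 81.9 m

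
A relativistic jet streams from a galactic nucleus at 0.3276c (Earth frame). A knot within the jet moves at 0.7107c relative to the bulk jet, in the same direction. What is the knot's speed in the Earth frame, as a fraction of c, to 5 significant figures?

u ≈ 0.84221c

Relativistic velocity addition: u = (u' + v)/(1 + u'v/c²)
= (0.7107 + 0.3276)/(1 + 0.7107×0.3276) = 1.0383/1.232825 = 0.84221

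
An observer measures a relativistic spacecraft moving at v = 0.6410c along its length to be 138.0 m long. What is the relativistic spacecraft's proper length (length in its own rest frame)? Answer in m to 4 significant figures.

L₀ ≈ 179.8 m

γ = 1/√(1 − 0.6410²) = 1.30286
L₀ = γL = 1.30286 × 138.0 = 179.8 m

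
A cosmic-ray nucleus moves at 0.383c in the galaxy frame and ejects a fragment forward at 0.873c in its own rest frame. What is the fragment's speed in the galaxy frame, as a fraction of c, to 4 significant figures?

u ≈ 0.9413c

Compose boost 2: (0.873 + 0.383)/(1 + 0.873×0.383) = 1.256/1.33436 = 0.9413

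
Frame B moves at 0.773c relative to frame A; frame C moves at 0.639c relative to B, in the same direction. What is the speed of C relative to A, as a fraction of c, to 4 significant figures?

Compose boost 2: (0.639 + 0.773)/(1 + 0.639×0.773) = 1.412/1.49395 = 0.9451

u ≈ 0.9451c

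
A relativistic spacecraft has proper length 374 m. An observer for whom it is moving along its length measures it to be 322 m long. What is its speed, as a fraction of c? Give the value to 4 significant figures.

γ = L₀/L = 374/322 = 1.16149
β = √(1 − 1/γ²) = 0.5087

β ≈ 0.5087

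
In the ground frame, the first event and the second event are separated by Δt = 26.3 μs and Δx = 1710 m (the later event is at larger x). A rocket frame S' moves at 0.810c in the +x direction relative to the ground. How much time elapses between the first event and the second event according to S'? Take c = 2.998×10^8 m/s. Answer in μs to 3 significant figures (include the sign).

γ = 1/√(1 − 0.810²) = 1.7052
Δt' = γ(Δt − vΔx/c²) = 1.7052 × (26.3 μs − 0.810×1710 m / (2.998×10^8 m/s))
= 1.7052 × (21.680 μs) = 37.0 μs

Δt' ≈ 37.0 μs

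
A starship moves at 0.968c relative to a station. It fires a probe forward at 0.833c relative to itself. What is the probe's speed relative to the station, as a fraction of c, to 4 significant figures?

Relativistic velocity addition: u = (u' + v)/(1 + u'v/c²)
= (0.833 + 0.968)/(1 + 0.833×0.968) = 1.801/1.80634 = 0.9970

u ≈ 0.9970c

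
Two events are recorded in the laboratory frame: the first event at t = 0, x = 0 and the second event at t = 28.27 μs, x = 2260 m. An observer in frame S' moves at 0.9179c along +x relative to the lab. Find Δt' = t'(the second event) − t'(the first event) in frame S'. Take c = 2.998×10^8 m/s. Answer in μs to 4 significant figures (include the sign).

γ = 1/√(1 − 0.9179²) = 2.52009
Δt' = γ(Δt − vΔx/c²) = 2.52009 × (28.27 μs − 0.9179×2260 m / (2.998×10^8 m/s))
= 2.52009 × (21.3505 μs) = 53.81 μs

Δt' ≈ 53.81 μs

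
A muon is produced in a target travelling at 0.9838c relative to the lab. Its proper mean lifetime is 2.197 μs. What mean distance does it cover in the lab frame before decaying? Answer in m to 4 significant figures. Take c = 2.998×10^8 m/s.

d ≈ 3615 m

γ = 1/√(1 − 0.9838²) = 5.57819
Dilated lifetime: Δt = γτ₀ = 5.57819 × 2.197 μs = 12.2553 μs
d = vΔt = 0.9838c × 12.2553 μs = 2.94943×10^8 m/s × 1.22553×10^-5 s = 3615 m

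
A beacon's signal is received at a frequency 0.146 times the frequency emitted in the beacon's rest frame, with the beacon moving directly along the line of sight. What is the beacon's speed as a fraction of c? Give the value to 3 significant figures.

β ≈ 0.958

f_obs/f_src = √((1−β)/(1+β)) = 0.146  ⇒  (1−β)/(1+β) = 0.021316
β = |1 − D²|/(1 + D²) = |1 − 0.021316|/(1 + 0.021316) = 0.958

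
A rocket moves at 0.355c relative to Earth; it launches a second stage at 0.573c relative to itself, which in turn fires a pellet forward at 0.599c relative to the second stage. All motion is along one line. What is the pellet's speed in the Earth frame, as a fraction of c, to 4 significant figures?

u ≈ 0.9372c

Compose boost 2: (0.573 + 0.355)/(1 + 0.573×0.355) = 0.9280/1.20341 = 0.771139
Compose boost 3: (0.599 + 0.771139)/(1 + 0.599×0.771139) = 1.37014/1.46191 = 0.9372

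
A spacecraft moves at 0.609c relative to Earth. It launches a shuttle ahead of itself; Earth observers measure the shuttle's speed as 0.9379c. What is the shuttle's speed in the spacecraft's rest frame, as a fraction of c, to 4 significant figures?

u' ≈ 0.7670c

Inverse velocity addition: u' = (u − v)/(1 − uv/c²)
= (0.9379 − 0.609)/(1 − 0.9379×0.609) = 0.3289/0.428819 = 0.7670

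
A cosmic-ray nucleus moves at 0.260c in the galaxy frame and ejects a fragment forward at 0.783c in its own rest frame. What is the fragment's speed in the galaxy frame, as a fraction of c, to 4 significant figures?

Compose boost 2: (0.783 + 0.260)/(1 + 0.783×0.260) = 1.043/1.20358 = 0.8666

u ≈ 0.8666c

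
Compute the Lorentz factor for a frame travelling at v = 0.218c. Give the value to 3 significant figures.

γ ≈ 1.02

γ = 1/√(1 − β²) = 1/√(1 − 0.218²) = 1/√(0.95248) = 1.02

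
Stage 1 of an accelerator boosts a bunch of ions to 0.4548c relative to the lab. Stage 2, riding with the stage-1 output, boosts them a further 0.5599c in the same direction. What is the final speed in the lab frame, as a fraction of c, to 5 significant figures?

Compose boost 2: (0.5599 + 0.4548)/(1 + 0.5599×0.4548) = 1.0147/1.254643 = 0.80876

u ≈ 0.80876c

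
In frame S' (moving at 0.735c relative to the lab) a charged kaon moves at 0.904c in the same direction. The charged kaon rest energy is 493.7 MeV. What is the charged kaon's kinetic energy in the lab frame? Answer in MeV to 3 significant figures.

u_lab = (0.904 + 0.735)/(1 + 0.904×0.735) = 0.984716
γ = 1/√(1 − 0.984716²) = 5.7415
K = (γ − 1)m₀c² = (5.7415 − 1) × 493.7 = 4.7415 × 493.7 = 2340 MeV

K ≈ 2340 MeV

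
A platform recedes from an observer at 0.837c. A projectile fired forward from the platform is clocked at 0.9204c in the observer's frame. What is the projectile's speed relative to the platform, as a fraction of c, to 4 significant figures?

u' ≈ 0.3632c

Inverse velocity addition: u' = (u − v)/(1 − uv/c²)
= (0.9204 − 0.837)/(1 − 0.9204×0.837) = 0.08340/0.229625 = 0.3632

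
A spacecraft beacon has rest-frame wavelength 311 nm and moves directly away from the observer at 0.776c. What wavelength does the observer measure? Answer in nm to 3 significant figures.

λ_obs ≈ 876 nm

Relativistic Doppler: λ_obs = λ_src √((1+β)/(1−β))
= 311 × √(1.7760/0.22400) = 311 × 2.8158 = 876 nm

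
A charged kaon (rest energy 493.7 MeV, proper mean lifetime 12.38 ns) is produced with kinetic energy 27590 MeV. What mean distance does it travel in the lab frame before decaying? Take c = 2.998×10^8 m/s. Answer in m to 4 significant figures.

γ = 1 + K/(m₀c²) = 1 + 27590/493.7 = 56.8841
β = √(1 − 1/γ²) = 0.999845
Dilated lifetime: γτ₀ = 56.8841 × 12.38 ns = 704.226 ns
d = βc·γτ₀ = 0.999845 × (2.998×10^8 m/s) × 7.04226×10^-7 s = 211.1 m

d ≈ 211.1 m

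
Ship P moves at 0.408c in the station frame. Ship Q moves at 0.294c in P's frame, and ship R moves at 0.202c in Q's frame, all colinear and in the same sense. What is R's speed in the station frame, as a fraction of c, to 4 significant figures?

Compose boost 2: (0.294 + 0.408)/(1 + 0.294×0.408) = 0.7020/1.11995 = 0.626813
Compose boost 3: (0.202 + 0.626813)/(1 + 0.202×0.626813) = 0.828813/1.12662 = 0.7357

u ≈ 0.7357c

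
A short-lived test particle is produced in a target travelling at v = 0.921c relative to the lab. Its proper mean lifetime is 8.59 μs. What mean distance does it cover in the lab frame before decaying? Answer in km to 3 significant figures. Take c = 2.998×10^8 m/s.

d ≈ 6.09 km

γ = 1/√(1 − 0.921²) = 2.5670
Dilated lifetime: Δt = γτ₀ = 2.5670 × 8.59 μs = 22.050 μs
d = vΔt = 0.921c × 22.050 μs = 2.7612×10^8 m/s × 2.2050×10^-5 s = 6.09 km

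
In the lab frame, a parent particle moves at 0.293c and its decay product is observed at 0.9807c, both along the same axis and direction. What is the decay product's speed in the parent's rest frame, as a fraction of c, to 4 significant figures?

u' ≈ 0.9650c

Inverse velocity addition: u' = (u − v)/(1 − uv/c²)
= (0.9807 − 0.293)/(1 − 0.9807×0.293) = 0.6877/0.712655 = 0.9650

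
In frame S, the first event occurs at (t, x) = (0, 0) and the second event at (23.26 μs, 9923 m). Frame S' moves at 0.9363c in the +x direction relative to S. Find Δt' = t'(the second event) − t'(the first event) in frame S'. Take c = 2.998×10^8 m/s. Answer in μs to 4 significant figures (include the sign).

Δt' ≈ -22.01 μs

γ = 1/√(1 − 0.9363²) = 2.84737
Δt' = γ(Δt − vΔx/c²) = 2.84737 × (23.26 μs − 0.9363×9923 m / (2.998×10^8 m/s))
= 2.84737 × (-7.73034 μs) = -22.01 μs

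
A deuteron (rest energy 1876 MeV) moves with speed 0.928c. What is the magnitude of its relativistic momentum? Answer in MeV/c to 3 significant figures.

γ = 1/√(1 − 0.928²) = 2.6840
p = γβm₀c = 2.6840 × 0.928 × 1876 MeV/c = 4670 MeV/c

p ≈ 4670 MeV/c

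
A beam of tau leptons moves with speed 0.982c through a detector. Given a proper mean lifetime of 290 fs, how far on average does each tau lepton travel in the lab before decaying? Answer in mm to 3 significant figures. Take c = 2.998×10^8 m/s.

d ≈ 0.452 mm

γ = 1/√(1 − 0.982²) = 5.2943
Dilated lifetime: Δt = γτ₀ = 5.2943 × 290 fs = 1535.4 fs
d = vΔt = 0.982c × 1535.4 fs = 2.9440×10^8 m/s × 1.5354×10^-12 s = 0.452 mm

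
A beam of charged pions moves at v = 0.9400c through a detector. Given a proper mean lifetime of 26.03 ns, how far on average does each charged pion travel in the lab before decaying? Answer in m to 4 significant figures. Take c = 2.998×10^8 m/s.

d ≈ 21.50 m

γ = 1/√(1 − 0.9400²) = 2.93105
Dilated lifetime: Δt = γτ₀ = 2.93105 × 26.03 ns = 76.2953 ns
d = vΔt = 0.9400c × 76.2953 ns = 2.81812×10^8 m/s × 7.62953×10^-8 s = 21.50 m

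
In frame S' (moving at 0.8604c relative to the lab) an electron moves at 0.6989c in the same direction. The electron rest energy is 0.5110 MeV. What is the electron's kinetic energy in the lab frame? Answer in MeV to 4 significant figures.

u_lab = (0.6989 + 0.8604)/(1 + 0.6989×0.8604) = 0.9737509
γ = 1/√(1 − 0.9737509²) = 4.39336
K = (γ − 1)m₀c² = (4.39336 − 1) × 0.5110 = 3.39336 × 0.5110 = 1.734 MeV

K ≈ 1.734 MeV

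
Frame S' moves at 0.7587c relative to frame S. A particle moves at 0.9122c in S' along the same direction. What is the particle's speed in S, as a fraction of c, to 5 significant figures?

u ≈ 0.98748c

Relativistic velocity addition: u = (u' + v)/(1 + u'v/c²)
= (0.9122 + 0.7587)/(1 + 0.9122×0.7587) = 1.6709/1.692086 = 0.98748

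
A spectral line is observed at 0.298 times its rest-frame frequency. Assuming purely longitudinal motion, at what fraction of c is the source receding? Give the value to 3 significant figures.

f_obs/f_src = √((1−β)/(1+β)) = 0.298  ⇒  (1−β)/(1+β) = 0.088804
β = |1 − D²|/(1 + D²) = |1 − 0.088804|/(1 + 0.088804) = 0.837

β ≈ 0.837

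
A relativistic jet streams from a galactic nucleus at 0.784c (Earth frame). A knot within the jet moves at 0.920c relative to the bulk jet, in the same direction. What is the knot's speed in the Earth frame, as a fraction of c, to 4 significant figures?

u ≈ 0.9900c

Relativistic velocity addition: u = (u' + v)/(1 + u'v/c²)
= (0.920 + 0.784)/(1 + 0.920×0.784) = 1.704/1.72128 = 0.9900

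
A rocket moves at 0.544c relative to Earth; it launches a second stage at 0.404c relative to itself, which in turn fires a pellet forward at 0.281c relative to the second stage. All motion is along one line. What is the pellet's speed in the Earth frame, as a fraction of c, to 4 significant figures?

u ≈ 0.8685c

Compose boost 2: (0.404 + 0.544)/(1 + 0.404×0.544) = 0.9480/1.21978 = 0.777192
Compose boost 3: (0.281 + 0.777192)/(1 + 0.281×0.777192) = 1.05819/1.21839 = 0.8685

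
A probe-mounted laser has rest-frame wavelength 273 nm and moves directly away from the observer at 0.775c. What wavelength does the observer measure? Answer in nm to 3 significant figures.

Relativistic Doppler: λ_obs = λ_src √((1+β)/(1−β))
= 273 × √(1.7750/0.22500) = 273 × 2.8087 = 767 nm

λ_obs ≈ 767 nm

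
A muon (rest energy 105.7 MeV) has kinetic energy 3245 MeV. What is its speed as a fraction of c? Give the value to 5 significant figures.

γ = 1 + K/(m₀c²) = 1 + 3245/105.7 = 31.70009
β = √(1 − 1/γ²) = 0.99950

β ≈ 0.99950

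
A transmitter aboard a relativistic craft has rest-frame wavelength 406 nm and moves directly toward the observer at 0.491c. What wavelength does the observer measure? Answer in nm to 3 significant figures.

λ_obs ≈ 237 nm

Relativistic Doppler: λ_obs = λ_src √((1−β)/(1+β))
= 406 × √(0.50900/1.4910) = 406 × 0.58428 = 237 nm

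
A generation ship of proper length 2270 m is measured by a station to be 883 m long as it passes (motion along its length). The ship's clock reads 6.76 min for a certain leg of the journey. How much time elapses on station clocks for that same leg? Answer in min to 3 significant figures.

Δt ≈ 17.4 min

Length contraction ⇒ γ = L₀/L = 2270/883 = 2.5708
Time dilation: Δt = γτ₀ = 2.5708 × 6.76 min = 17.4 min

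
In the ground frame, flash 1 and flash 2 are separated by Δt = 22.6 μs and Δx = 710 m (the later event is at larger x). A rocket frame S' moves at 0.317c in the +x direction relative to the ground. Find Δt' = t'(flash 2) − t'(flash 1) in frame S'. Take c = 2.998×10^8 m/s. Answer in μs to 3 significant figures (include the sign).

γ = 1/√(1 − 0.317²) = 1.0544
Δt' = γ(Δt − vΔx/c²) = 1.0544 × (22.6 μs − 0.317×710 m / (2.998×10^8 m/s))
= 1.0544 × (21.849 μs) = 23.0 μs

Δt' ≈ 23.0 μs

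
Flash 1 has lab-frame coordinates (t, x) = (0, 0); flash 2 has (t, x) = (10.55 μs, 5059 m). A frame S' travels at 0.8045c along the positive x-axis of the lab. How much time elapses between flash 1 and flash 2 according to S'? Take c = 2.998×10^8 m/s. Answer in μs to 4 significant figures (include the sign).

Δt' ≈ -5.094 μs

γ = 1/√(1 − 0.8045²) = 1.68364
Δt' = γ(Δt − vΔx/c²) = 1.68364 × (10.55 μs − 0.8045×5059 m / (2.998×10^8 m/s))
= 1.68364 × (-3.02560 μs) = -5.094 μs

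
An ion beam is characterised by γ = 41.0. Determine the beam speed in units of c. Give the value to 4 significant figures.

β ≈ 0.9997

β = √(1 − 1/γ²) = √(1 − 1/41.0²) = √(0.999405) = 0.9997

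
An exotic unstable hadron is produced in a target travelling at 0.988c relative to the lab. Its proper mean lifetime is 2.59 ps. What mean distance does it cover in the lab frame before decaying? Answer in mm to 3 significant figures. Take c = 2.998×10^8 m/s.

γ = 1/√(1 − 0.988²) = 6.4744
Dilated lifetime: Δt = γτ₀ = 6.4744 × 2.59 ps = 16.769 ps
d = vΔt = 0.988c × 16.769 ps = 2.9620×10^8 m/s × 1.6769×10^-11 s = 4.97 mm

d ≈ 4.97 mm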